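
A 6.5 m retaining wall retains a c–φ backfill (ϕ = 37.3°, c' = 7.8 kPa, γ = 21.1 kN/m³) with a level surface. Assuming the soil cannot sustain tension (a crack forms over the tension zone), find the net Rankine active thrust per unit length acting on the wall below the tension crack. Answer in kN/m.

64.9 kN/m

K_a = 0.2453; √K_a = 0.4953.
Tension-crack depth z_c = 2c/(γ√K_a) = 2×7.8/(21.1×0.4953) = 1.493 m.
σ_a at base = K_a γ H − 2c√K_a = 0.2453×21.1×6.5 − 2×7.8×0.4953 = 25.92 kPa.
P_a = ½ × 25.92 × (H − z_c) = 0.5×25.92×5.007 = 64.90 kN/m.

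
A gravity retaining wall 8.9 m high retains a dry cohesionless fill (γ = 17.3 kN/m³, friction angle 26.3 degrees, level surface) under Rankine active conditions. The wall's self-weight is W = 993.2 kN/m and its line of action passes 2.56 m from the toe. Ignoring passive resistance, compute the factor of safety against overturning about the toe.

3.24

K_a = tan²(45° − 26.3°/2) = 0.3859.
P_a = ½K_aγH² = 0.5×0.3859×17.3×8.9² = 264.4 kN/m, acting at H/3 = 2.967 m above the base.
Overturning moment M_o = P_a × H/3 = 264.4 × 2.967 = 784.5.
Resisting moment M_r = W × 2.56 = 993.2 × 2.56 = 2543.
FS_overturning = M_r/M_o = 2543/784.5 = 3.241.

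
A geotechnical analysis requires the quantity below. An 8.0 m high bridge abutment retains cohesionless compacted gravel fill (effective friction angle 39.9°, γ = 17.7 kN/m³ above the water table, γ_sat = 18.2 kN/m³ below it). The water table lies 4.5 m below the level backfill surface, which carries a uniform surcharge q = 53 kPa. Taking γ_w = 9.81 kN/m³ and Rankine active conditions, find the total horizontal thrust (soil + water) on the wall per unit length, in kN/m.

264 kN/m

K_a = tan²(45° − φ/2) = 0.2184.
γ' = 18.2 − 9.81 = 8.390 kN/m³. h₂ = H − d_w = 3.5 m.
σ'_h: at surface K_a·q = 11.58; at WT K_a(q+γd_w) = 28.98; at base K_a(q+γd_w+γ'h₂) = 35.39 kPa.
P₁ = ½(11.58+28.98)×4.5 = 91.24; P₂ = ½(28.98+35.39)×3.5 = 112.6; P_w = ½γ_w h₂² = 60.09.
Total = 91.24+112.6+60.09 = 264.0 kN/m.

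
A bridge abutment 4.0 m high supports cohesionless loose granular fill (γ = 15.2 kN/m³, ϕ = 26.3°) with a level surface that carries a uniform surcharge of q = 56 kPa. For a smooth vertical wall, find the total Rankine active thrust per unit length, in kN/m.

133 kN/m

K_a = tan²(45° − φ/2) = 0.3859.
Soil triangle: ½ K_a γ H² = 0.5×0.3859×15.2×4.0² = 46.93 kN/m.
Surcharge rectangle: K_a q H = 0.3859×56×4.0 = 86.45 kN/m.
Total = 46.93 + 86.45 = 133.4 kN/m.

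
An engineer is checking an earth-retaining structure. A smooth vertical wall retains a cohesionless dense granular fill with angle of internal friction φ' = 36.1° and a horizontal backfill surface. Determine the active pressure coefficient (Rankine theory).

0.258

K_a = tan²(45° − φ/2) = tan²(26.95°) = 0.2585.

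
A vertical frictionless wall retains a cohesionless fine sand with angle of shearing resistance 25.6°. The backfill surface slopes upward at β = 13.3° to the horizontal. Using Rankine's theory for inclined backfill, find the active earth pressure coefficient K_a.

K_a = cos β · (cos β − √(cos²β − cos²φ)) / (cos β + √(cos²β − cos²φ)).
cos β = 0.9732, cos φ = 0.9018, √(cos²β − cos²φ) = 0.3658.
K_a = 0.9732 × (0.9732 − 0.3658)/(0.9732 + 0.3658) = 0.4415.

0.441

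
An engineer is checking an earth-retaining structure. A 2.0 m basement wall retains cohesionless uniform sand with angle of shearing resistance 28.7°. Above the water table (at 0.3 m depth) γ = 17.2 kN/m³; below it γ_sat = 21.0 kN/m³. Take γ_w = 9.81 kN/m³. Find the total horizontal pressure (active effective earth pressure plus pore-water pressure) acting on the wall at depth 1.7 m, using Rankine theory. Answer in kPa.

K_a = (1 − sin φ)/(1 + sin φ) = 0.3511.
γ' = 21.0 − 9.81 = 11.19 kN/m³.
Effective vertical stress at 1.7 m: σ'_v = 17.2×0.3 + 11.19×1.40 = 20.83 kPa.
σ'_h = K_a σ'_v = 0.3511 × 20.83 = 7.313 kPa; u = γ_w × 1.40 = 13.73 kPa.
Total σ_h = 7.313 + 13.73 = 21.05 kPa.

21.0 kPa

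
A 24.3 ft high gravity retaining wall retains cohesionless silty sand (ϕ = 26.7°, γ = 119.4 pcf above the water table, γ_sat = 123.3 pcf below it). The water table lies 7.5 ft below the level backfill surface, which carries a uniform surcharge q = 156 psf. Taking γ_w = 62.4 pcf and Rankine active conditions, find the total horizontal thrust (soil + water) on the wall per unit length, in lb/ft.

K_a = tan²(45° − φ/2) = 0.3800.
γ' = 123.3 − 62.4 = 60.90 pcf. h₂ = H − d_w = 16.8 ft.
σ'_h: at surface K_a·q = 59.27; at WT K_a(q+γd_w) = 399.5; at base K_a(q+γd_w+γ'h₂) = 788.3 psf.
P₁ = ½(59.27+399.5)×7.5 = 1720; P₂ = ½(399.5+788.3)×16.8 = 9977; P_w = ½γ_w h₂² = 8806.
Total = 1720+9977+8806 = 20500 lb/ft.

20500 lb/ft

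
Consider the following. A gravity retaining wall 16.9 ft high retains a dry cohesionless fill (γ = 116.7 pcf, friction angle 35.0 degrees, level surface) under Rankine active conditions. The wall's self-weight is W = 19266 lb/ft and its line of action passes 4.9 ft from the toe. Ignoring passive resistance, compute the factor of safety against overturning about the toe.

3.71

K_a = tan²(45° − 35.0°/2) = 0.2710.
P_a = ½K_aγH² = 0.5×0.2710×116.7×16.9² = 4516 lb/ft, acting at H/3 = 5.633 ft above the base.
Overturning moment M_o = P_a × H/3 = 4516 × 5.633 = 25440.
Resisting moment M_r = W × 4.9 = 19266 × 4.9 = 94400.
FS_overturning = M_r/M_o = 94400/25440 = 3.711.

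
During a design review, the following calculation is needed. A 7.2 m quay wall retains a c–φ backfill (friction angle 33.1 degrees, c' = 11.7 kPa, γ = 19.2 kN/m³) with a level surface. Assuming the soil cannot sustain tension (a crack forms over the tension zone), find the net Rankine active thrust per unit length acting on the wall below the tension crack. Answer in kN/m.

69.1 kN/m

K_a = 0.2936; √K_a = 0.5418.
Tension-crack depth z_c = 2c/(γ√K_a) = 2×11.7/(19.2×0.5418) = 2.249 m.
σ_a at base = K_a γ H − 2c√K_a = 0.2936×19.2×7.2 − 2×11.7×0.5418 = 27.91 kPa.
P_a = ½ × 27.91 × (H − z_c) = 0.5×27.91×4.951 = 69.07 kN/m.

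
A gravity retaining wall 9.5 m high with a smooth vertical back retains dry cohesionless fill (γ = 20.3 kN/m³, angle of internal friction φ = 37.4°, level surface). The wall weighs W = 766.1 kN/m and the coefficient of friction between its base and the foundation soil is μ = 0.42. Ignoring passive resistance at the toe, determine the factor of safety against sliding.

1.44

K_a = tan²(45° − 37.4°/2) = 0.2443.
P_a = ½K_aγH² = 0.5×0.2443×20.3×9.5² = 223.8 kN/m, acting at H/3 = 3.167 m above the base.
FS_sliding = μW / P_a = 0.42×766.1 / 223.8 = 1.438.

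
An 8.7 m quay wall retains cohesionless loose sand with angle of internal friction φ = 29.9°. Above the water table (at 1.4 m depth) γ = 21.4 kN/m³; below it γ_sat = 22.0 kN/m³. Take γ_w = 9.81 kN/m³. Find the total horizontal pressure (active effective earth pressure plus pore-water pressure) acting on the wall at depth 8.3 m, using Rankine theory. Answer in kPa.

K_a = (1 − sin φ)/(1 + sin φ) = 0.3347.
γ' = 22.0 − 9.81 = 12.19 kN/m³.
Effective vertical stress at 8.3 m: σ'_v = 21.4×1.4 + 12.19×6.90 = 114.1 kPa.
σ'_h = K_a σ'_v = 0.3347 × 114.1 = 38.18 kPa; u = γ_w × 6.90 = 67.69 kPa.
Total σ_h = 38.18 + 67.69 = 105.9 kPa.

106 kPa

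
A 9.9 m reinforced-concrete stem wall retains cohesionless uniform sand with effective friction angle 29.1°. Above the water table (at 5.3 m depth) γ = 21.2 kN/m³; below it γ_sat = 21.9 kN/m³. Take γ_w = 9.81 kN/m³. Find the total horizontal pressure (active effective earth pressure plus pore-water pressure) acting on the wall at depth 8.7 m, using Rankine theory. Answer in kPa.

86.4 kPa

K_a = (1 − sin φ)/(1 + sin φ) = 0.3456.
γ' = 21.9 − 9.81 = 12.09 kN/m³.
Effective vertical stress at 8.7 m: σ'_v = 21.2×5.3 + 12.09×3.40 = 153.5 kPa.
σ'_h = K_a σ'_v = 0.3456 × 153.5 = 53.04 kPa; u = γ_w × 3.40 = 33.35 kPa.
Total σ_h = 53.04 + 33.35 = 86.39 kPa.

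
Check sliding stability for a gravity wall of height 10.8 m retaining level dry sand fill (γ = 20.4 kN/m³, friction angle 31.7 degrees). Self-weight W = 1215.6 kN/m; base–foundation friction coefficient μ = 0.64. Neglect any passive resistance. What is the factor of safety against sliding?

2.10

K_a = tan²(45° − 31.7°/2) = 0.3111.
P_a = ½K_aγH² = 0.5×0.3111×20.4×10.8² = 370.1 kN/m, acting at H/3 = 3.600 m above the base.
FS_sliding = μW / P_a = 0.64×1215.6 / 370.1 = 2.102.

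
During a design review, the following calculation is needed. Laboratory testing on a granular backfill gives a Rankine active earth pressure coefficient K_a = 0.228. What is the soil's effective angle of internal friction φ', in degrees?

39.0°

K_a = tan²(45° − φ/2) ⇒ 45° − φ/2 = arctan(√0.228) = 25.52°.
φ = 2(45° − 25.52°) = 38.95°.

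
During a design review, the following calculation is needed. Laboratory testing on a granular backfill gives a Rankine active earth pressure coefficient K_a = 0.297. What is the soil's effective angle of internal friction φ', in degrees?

32.8°

K_a = tan²(45° − φ/2) ⇒ 45° − φ/2 = arctan(√0.297) = 28.59°.
φ = 2(45° − 28.59°) = 32.82°.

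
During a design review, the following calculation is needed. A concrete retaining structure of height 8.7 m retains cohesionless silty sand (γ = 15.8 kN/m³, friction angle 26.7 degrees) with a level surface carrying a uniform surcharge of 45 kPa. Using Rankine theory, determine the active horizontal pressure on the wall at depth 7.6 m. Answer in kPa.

62.7 kPa

K_a = (1 − sin φ)/(1 + sin φ) = 0.3800.
σ_v = γz + q = 15.8 × 7.6 + 45 = 165.1 kPa.
σ_h = K_a σ_v = 0.3800 × 165.1 = 62.72 kPa.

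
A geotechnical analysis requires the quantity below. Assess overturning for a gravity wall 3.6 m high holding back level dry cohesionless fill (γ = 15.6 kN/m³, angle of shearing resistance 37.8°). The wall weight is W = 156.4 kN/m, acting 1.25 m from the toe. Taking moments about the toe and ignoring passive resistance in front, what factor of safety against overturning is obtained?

K_a = tan²(45° − 37.8°/2) = 0.2400.
P_a = ½K_aγH² = 0.5×0.2400×15.6×3.6² = 24.26 kN/m, acting at H/3 = 1.200 m above the base.
Overturning moment M_o = P_a × H/3 = 24.26 × 1.200 = 29.11.
Resisting moment M_r = W × 1.25 = 156.4 × 1.25 = 195.5.
FS_overturning = M_r/M_o = 195.5/29.11 = 6.715.

6.72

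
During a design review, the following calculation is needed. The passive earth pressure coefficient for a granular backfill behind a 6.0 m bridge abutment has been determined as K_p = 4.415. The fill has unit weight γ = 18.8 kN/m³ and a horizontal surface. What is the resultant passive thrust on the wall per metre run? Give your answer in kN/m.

1490 kN/m

P = ½ K_p γ H² = 0.5 × 4.415 × 18.8 × 6.0² = 1494 kN/m.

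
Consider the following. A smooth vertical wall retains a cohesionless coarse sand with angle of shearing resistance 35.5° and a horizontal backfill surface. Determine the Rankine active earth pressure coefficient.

K_a = (1 − sin φ)/(1 + sin φ) = (1 − sin 35.5°)/(1 + sin 35.5°) = 0.2653.

0.265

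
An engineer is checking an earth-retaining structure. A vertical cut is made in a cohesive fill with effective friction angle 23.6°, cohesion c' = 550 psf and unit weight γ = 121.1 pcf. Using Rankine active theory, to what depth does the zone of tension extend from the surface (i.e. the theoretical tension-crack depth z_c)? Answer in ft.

K_a = tan²(45° − 23.6°/2) = 0.4282; √K_a = 0.6544.
The active pressure is zero where K_a γ z = 2c√K_a, so z_c = 2c/(γ√K_a) = 2×550/(121.1×0.6544) = 13.88 ft.

13.9 ft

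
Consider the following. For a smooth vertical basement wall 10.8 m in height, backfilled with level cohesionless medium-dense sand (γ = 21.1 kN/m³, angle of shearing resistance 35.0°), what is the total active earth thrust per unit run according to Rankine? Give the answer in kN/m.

K_a = tan²(45° − φ/2) = 0.2710.
P_a = ½ K_a γ H² = 0.5 × 0.2710 × 21.1 × 10.8² = 333.5 kN/m.

333 kN/m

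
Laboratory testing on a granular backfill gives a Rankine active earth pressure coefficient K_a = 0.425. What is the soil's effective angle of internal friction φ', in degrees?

23.8°

K_a = tan²(45° − φ/2) ⇒ 45° − φ/2 = arctan(√0.425) = 33.10°.
φ = 2(45° − 33.10°) = 23.80°.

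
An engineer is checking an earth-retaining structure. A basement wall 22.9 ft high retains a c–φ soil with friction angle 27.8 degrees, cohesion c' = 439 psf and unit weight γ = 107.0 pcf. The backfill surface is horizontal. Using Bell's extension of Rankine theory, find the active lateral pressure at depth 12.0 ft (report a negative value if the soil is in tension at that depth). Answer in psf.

-62.4 psf

K_a = (1 − sin φ)/(1 + sin φ) = 0.3639.
σ_a = K_a γ z − 2c√K_a = 0.3639×107.0×12.0 − 2×439×0.6032 = -62.40 psf.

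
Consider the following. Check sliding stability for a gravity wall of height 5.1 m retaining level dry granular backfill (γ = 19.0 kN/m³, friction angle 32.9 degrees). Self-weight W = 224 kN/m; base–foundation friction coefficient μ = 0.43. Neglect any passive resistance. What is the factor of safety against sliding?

K_a = tan²(45° − 32.9°/2) = 0.2960.
P_a = ½K_aγH² = 0.5×0.2960×19.0×5.1² = 73.15 kN/m, acting at H/3 = 1.700 m above the base.
FS_sliding = μW / P_a = 0.43×224 / 73.15 = 1.317.

1.32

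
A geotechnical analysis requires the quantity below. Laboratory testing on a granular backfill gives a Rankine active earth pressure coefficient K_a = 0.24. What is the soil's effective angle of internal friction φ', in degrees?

K_a = tan²(45° − φ/2) ⇒ 45° − φ/2 = arctan(√0.24) = 26.10°.
φ = 2(45° − 26.10°) = 37.80°.

37.8°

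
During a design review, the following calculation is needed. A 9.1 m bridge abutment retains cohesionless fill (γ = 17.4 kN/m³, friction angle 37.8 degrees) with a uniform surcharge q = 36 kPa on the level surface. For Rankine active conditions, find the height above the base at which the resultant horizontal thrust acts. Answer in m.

3.51 m

K_a = 0.2400.
Triangular part P₁ = ½K_aγH² = 172.9 at H/3 = 3.033 m; rectangular part P₂ = K_a q H = 78.62 at H/2 = 4.550 m.
ȳ = (P₁·3.033 + P₂·4.550)/(P₁+P₂) = 3.507 m.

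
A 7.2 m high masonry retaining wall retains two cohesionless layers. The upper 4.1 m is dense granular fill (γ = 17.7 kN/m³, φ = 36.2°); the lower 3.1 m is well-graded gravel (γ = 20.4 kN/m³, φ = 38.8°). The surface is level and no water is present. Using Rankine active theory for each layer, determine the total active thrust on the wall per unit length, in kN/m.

112 kN/m

K_a1 = tan²(45°−36.2°/2) = 0.2574; K_a2 = tan²(45°−38.8°/2) = 0.2296.
Layer 1: σ at base = K_a1 γ₁ h₁ = 18.68 kPa; P₁ = ½×18.68×4.1 = 38.29.
Layer 2: σ_v at top = γ₁h₁ = 72.57; σ_h top = K_a2×72.57 = 16.66; σ_h base = K_a2×(72.57+20.4×3.1) = 31.18.
P₂ = ½(16.66+31.18)×3.1 = 74.14. Total P_a = 38.29+74.14 = 112.4 kN/m.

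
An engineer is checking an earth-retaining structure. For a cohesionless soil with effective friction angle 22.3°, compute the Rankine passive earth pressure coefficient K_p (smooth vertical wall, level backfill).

K_p = (1 + sin φ)/(1 − sin φ) = tan²(45° + 22.3°/2) = 2.223.

2.22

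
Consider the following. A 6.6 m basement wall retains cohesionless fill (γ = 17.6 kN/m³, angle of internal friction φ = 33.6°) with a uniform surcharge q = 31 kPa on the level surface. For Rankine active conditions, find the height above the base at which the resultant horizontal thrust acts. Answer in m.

K_a = 0.2875.
Triangular part P₁ = ½K_aγH² = 110.2 at H/3 = 2.200 m; rectangular part P₂ = K_a q H = 58.82 at H/2 = 3.300 m.
ȳ = (P₁·2.200 + P₂·3.300)/(P₁+P₂) = 2.583 m.

2.58 m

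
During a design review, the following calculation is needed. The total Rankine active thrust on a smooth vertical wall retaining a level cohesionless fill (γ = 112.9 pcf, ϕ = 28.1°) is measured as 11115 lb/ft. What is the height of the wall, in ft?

K_a = 0.3596. P_a = ½ K_a γ H² ⇒ H = √(2P_a/(K_a γ)).
H = √(2×11115/(0.3596×112.9)) = 23.40 ft.

23.4 ft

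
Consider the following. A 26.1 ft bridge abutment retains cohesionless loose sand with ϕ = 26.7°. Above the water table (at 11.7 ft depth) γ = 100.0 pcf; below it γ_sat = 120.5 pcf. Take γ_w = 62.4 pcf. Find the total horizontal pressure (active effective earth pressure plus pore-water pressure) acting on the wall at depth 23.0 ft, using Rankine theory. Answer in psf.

1400 psf

K_a = (1 − sin φ)/(1 + sin φ) = 0.3800.
γ' = 120.5 − 62.4 = 58.10 pcf.
Effective vertical stress at 23.0 ft: σ'_v = 100.0×11.7 + 58.10×11.3 = 1827 psf.
σ'_h = K_a σ'_v = 0.3800 × 1827 = 694.0 psf; u = γ_w × 11.3 = 705.1 psf.
Total σ_h = 694.0 + 705.1 = 1399 psf.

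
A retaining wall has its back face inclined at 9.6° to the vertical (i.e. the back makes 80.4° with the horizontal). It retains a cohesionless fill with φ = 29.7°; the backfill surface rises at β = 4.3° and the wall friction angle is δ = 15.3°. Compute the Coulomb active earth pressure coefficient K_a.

0.401

K_a = sin²(α+φ) / [sin²α · sin(α−δ) · (1 + √{sin(φ+δ)sin(φ−β) / (sin(α−δ)sin(α+β))})²].
With α = 80.4°, φ = 29.7°, δ = 15.3°, β = 4.3°: K_a = 0.4009.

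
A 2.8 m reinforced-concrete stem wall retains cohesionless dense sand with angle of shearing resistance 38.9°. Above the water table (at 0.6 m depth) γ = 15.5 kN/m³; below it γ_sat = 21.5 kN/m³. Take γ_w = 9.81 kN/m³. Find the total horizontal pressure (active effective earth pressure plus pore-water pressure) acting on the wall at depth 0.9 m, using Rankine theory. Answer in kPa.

5.87 kPa

K_a = (1 − sin φ)/(1 + sin φ) = 0.2285.
γ' = 21.5 − 9.81 = 11.69 kN/m³.
Effective vertical stress at 0.9 m: σ'_v = 15.5×0.6 + 11.69×0.300 = 12.81 kPa.
σ'_h = K_a σ'_v = 0.2285 × 12.81 = 2.927 kPa; u = γ_w × 0.300 = 2.943 kPa.
Total σ_h = 2.927 + 2.943 = 5.870 kPa.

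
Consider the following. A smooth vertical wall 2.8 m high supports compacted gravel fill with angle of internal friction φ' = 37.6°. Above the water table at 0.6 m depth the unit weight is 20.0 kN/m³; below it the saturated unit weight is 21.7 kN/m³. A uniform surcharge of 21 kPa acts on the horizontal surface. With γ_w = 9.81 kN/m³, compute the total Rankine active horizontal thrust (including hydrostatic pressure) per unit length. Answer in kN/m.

52.2 kN/m

K_a = tan²(45° − φ/2) = 0.2421.
γ' = 21.7 − 9.81 = 11.89 kN/m³. h₂ = H − d_w = 2.2 m.
σ'_h: at surface K_a·q = 5.085; at WT K_a(q+γd_w) = 7.990; at base K_a(q+γd_w+γ'h₂) = 14.32 kPa.
P₁ = ½(5.085+7.990)×0.6 = 3.922; P₂ = ½(7.990+14.32)×2.2 = 24.55; P_w = ½γ_w h₂² = 23.74.
Total = 3.922+24.55+23.74 = 52.21 kN/m.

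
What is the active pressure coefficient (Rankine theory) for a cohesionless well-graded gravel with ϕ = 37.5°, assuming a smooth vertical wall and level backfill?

K_a = tan²(45° − φ/2) = tan²(26.25°) = 0.2432.

0.243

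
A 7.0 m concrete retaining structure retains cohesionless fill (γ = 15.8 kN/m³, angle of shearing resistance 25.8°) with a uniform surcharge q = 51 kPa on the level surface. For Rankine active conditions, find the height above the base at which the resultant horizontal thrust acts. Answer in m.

K_a = 0.3935.
Triangular part P₁ = ½K_aγH² = 152.3 at H/3 = 2.333 m; rectangular part P₂ = K_a q H = 140.5 at H/2 = 3.500 m.
ȳ = (P₁·2.333 + P₂·3.500)/(P₁+P₂) = 2.893 m.

2.89 m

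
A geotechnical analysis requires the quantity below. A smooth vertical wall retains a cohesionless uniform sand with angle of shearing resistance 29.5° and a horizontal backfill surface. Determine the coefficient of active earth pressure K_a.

0.340

K_a = (1 − sin φ)/(1 + sin φ) = (1 − sin 29.5°)/(1 + sin 29.5°) = 0.3401.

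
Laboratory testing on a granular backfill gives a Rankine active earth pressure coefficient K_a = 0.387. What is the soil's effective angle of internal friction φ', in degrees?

K_a = tan²(45° − φ/2) ⇒ 45° − φ/2 = arctan(√0.387) = 31.89°.
φ = 2(45° − 31.89°) = 26.23°.

26.2°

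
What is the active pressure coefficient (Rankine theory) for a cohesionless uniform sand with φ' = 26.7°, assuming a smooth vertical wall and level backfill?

K_a = tan²(45° − φ/2) = tan²(31.65°) = 0.3800.

0.380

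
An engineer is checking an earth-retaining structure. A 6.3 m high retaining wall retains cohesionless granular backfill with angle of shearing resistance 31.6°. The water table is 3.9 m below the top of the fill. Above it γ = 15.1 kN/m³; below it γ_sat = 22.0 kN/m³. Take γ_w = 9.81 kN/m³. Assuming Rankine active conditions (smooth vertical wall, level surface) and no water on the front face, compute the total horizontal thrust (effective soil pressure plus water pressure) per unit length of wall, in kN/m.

119 kN/m

K_a = tan²(45° − φ/2) = 0.3123.
γ' = 22.0 − 9.81 = 12.19 kN/m³. Depth below WT = 2.4 m.
σ'_h at WT = K_a γ d_w = 18.39 kPa; at base = 18.39 + K_a γ' × 2.4 = 27.53 kPa.
P₁ (0–3.9 m) = ½×18.39×3.9 = 35.87. P₂ (3.9–6.3 m) = ½(18.39+27.53)×2.4 = 55.11.
P_w = ½ γ_w h₂² = 0.5×9.81×2.4² = 28.25. Total = 35.87+55.11+28.25 = 119.2 kN/m.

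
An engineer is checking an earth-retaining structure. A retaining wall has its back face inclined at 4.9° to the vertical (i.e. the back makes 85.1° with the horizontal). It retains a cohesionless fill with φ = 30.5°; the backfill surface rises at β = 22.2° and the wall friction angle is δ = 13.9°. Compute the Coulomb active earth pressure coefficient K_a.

K_a = sin²(α+φ) / [sin²α · sin(α−δ) · (1 + √{sin(φ+δ)sin(φ−β) / (sin(α−δ)sin(α+β))})²].
With α = 85.1°, φ = 30.5°, δ = 13.9°, β = 22.2°: K_a = 0.4861.

0.486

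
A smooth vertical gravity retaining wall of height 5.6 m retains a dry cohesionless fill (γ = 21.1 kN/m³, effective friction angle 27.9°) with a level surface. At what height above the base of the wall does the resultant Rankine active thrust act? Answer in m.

1.87 m

K_a = 0.3625.
The pressure distribution is triangular, so the resultant acts at H/3 above the base = 5.6/3 = 1.867 m.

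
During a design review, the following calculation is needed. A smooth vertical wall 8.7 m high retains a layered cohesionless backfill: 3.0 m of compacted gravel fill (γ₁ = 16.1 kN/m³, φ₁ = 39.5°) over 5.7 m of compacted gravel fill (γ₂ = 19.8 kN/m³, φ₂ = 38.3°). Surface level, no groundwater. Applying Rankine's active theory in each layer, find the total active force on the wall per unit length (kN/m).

K_a1 = tan²(45°−39.5°/2) = 0.2224; K_a2 = tan²(45°−38.3°/2) = 0.2347.
Layer 1: σ at base = K_a1 γ₁ h₁ = 10.74 kPa; P₁ = ½×10.74×3.0 = 16.12.
Layer 2: σ_v at top = γ₁h₁ = 48.30; σ_h top = K_a2×48.30 = 11.34; σ_h base = K_a2×(48.30+19.8×5.7) = 37.83.
P₂ = ½(11.34+37.83)×5.7 = 140.1. Total P_a = 16.12+140.1 = 156.2 kN/m.

156 kN/m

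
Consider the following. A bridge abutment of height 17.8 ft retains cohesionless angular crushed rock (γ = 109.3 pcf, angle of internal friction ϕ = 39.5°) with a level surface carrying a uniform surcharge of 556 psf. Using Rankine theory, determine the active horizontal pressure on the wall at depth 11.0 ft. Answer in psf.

391 psf

K_a = (1 − sin φ)/(1 + sin φ) = 0.2224.
σ_v = γz + q = 109.3 × 11.0 + 556 = 1758 psf.
σ_h = K_a σ_v = 0.2224 × 1758 = 391.1 psf.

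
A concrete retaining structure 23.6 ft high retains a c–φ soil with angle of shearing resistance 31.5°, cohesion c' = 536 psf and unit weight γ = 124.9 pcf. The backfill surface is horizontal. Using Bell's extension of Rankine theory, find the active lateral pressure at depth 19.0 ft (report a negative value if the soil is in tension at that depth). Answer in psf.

K_a = (1 − sin φ)/(1 + sin φ) = 0.3136.
σ_a = K_a γ z − 2c√K_a = 0.3136×124.9×19.0 − 2×536×0.5600 = 143.9 psf.

144 psf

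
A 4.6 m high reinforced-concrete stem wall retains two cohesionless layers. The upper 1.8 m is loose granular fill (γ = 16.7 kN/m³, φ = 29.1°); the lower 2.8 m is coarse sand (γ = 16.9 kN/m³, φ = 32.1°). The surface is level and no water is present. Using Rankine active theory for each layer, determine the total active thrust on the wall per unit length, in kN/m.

55.4 kN/m

K_a1 = tan²(45°−29.1°/2) = 0.3456; K_a2 = tan²(45°−32.1°/2) = 0.3060.
Layer 1: σ at base = K_a1 γ₁ h₁ = 10.39 kPa; P₁ = ½×10.39×1.8 = 9.350.
Layer 2: σ_v at top = γ₁h₁ = 30.06; σ_h top = K_a2×30.06 = 9.198; σ_h base = K_a2×(30.06+16.9×2.8) = 23.68.
P₂ = ½(9.198+23.68)×2.8 = 46.03. Total P_a = 9.350+46.03 = 55.38 kN/m.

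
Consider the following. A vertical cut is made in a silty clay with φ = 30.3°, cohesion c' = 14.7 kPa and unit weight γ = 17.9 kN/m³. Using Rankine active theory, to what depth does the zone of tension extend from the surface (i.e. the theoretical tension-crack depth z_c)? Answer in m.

K_a = tan²(45° − 30.3°/2) = 0.3293; √K_a = 0.5739.
The active pressure is zero where K_a γ z = 2c√K_a, so z_c = 2c/(γ√K_a) = 2×14.7/(17.9×0.5739) = 2.862 m.

2.86 m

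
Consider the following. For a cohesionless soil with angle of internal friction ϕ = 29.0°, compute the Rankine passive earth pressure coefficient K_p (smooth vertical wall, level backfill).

K_p = (1 + sin φ)/(1 − sin φ) = tan²(45° + 29.0°/2) = 2.882.

2.88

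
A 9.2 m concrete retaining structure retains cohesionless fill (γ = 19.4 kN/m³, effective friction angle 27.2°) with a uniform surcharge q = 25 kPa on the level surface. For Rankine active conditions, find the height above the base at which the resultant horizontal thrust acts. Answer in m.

3.40 m

K_a = 0.3726.
Triangular part P₁ = ½K_aγH² = 305.9 at H/3 = 3.067 m; rectangular part P₂ = K_a q H = 85.70 at H/2 = 4.600 m.
ȳ = (P₁·3.067 + P₂·4.600)/(P₁+P₂) = 3.402 m.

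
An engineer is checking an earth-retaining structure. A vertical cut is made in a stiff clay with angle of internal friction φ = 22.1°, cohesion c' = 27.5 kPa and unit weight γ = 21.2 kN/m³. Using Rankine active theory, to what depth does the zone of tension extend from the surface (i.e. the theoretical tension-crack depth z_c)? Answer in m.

K_a = tan²(45° − 22.1°/2) = 0.4533; √K_a = 0.6732.
The active pressure is zero where K_a γ z = 2c√K_a, so z_c = 2c/(γ√K_a) = 2×27.5/(21.2×0.6732) = 3.854 m.

3.85 m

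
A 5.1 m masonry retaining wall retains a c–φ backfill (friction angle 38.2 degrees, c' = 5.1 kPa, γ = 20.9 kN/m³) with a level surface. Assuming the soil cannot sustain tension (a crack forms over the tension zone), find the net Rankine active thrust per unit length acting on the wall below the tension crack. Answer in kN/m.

41.3 kN/m

K_a = 0.2358; √K_a = 0.4856.
Tension-crack depth z_c = 2c/(γ√K_a) = 2×5.1/(20.9×0.4856) = 1.005 m.
σ_a at base = K_a γ H − 2c√K_a = 0.2358×20.9×5.1 − 2×5.1×0.4856 = 20.18 kPa.
P_a = ½ × 20.18 × (H − z_c) = 0.5×20.18×4.095 = 41.32 kN/m.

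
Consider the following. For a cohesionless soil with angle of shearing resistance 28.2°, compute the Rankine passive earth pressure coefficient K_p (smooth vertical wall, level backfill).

2.79

K_p = (1 + sin φ)/(1 − sin φ) = tan²(45° + 28.2°/2) = 2.792.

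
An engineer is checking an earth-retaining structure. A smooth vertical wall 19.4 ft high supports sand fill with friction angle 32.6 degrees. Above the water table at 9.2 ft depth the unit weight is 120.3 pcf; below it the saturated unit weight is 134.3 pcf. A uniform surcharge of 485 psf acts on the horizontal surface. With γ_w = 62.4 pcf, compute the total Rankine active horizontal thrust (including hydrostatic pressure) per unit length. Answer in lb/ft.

12100 lb/ft

K_a = tan²(45° − φ/2) = 0.2997.
γ' = 134.3 − 62.4 = 71.90 pcf. h₂ = H − d_w = 10.2 ft.
σ'_h: at surface K_a·q = 145.4; at WT K_a(q+γd_w) = 477.1; at base K_a(q+γd_w+γ'h₂) = 696.9 psf.
P₁ = ½(145.4+477.1)×9.2 = 2863; P₂ = ½(477.1+696.9)×10.2 = 5988; P_w = ½γ_w h₂² = 3246.
Total = 2863+5988+3246 = 12100 lb/ft.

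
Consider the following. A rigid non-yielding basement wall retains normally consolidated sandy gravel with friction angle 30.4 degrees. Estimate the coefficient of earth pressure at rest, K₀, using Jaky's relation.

0.494

K₀ = 1 − sin φ' = 1 − sin 30.4° = 0.4940.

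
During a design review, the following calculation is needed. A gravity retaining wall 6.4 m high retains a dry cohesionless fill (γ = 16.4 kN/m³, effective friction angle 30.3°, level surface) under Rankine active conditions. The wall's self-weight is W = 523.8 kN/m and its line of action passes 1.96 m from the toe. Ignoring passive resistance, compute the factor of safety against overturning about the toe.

4.35

K_a = tan²(45° − 30.3°/2) = 0.3293.
P_a = ½K_aγH² = 0.5×0.3293×16.4×6.4² = 110.6 kN/m, acting at H/3 = 2.133 m above the base.
Overturning moment M_o = P_a × H/3 = 110.6 × 2.133 = 236.0.
Resisting moment M_r = W × 1.96 = 523.8 × 1.96 = 1027.
FS_overturning = M_r/M_o = 1027/236.0 = 4.351.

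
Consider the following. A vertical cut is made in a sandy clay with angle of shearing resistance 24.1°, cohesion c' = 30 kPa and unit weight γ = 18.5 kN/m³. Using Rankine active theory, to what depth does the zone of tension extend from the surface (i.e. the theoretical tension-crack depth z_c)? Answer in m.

K_a = tan²(45° − 24.1°/2) = 0.4201; √K_a = 0.6482.
The active pressure is zero where K_a γ z = 2c√K_a, so z_c = 2c/(γ√K_a) = 2×30/(18.5×0.6482) = 5.004 m.

5.00 m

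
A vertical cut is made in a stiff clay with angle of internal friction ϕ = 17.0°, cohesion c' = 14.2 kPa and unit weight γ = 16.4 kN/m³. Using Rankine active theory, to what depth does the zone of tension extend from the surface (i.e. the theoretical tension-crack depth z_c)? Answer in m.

K_a = tan²(45° − 17.0°/2) = 0.5475; √K_a = 0.7400.
The active pressure is zero where K_a γ z = 2c√K_a, so z_c = 2c/(γ√K_a) = 2×14.2/(16.4×0.7400) = 2.340 m.

2.34 m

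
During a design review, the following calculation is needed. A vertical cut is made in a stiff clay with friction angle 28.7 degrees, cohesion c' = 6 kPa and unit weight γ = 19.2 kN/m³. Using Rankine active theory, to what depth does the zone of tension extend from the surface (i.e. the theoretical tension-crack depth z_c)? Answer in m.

K_a = tan²(45° − 28.7°/2) = 0.3511; √K_a = 0.5926.
The active pressure is zero where K_a γ z = 2c√K_a, so z_c = 2c/(γ√K_a) = 2×6/(19.2×0.5926) = 1.055 m.

1.05 m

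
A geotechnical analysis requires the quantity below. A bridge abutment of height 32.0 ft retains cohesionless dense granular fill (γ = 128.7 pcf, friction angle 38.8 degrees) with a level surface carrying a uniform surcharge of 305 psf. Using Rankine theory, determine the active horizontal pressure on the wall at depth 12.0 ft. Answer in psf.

425 psf

K_a = (1 − sin φ)/(1 + sin φ) = 0.2296.
σ_v = γz + q = 128.7 × 12.0 + 305 = 1849 psf.
σ_h = K_a σ_v = 0.2296 × 1849 = 424.5 psf.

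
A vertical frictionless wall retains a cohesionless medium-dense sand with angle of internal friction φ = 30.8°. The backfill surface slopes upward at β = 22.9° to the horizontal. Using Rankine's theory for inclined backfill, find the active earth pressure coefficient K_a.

K_a = cos β · (cos β − √(cos²β − cos²φ)) / (cos β + √(cos²β − cos²φ)).
cos β = 0.9212, cos φ = 0.8590, √(cos²β − cos²φ) = 0.3328.
K_a = 0.9212 × (0.9212 − 0.3328)/(0.9212 + 0.3328) = 0.4322.

0.432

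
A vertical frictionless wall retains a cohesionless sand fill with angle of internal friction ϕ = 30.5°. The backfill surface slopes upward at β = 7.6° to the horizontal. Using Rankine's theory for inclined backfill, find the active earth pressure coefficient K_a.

0.335

K_a = cos β · (cos β − √(cos²β − cos²φ)) / (cos β + √(cos²β − cos²φ)).
cos β = 0.9912, cos φ = 0.8616, √(cos²β − cos²φ) = 0.4900.
K_a = 0.9912 × (0.9912 − 0.4900)/(0.9912 + 0.4900) = 0.3354.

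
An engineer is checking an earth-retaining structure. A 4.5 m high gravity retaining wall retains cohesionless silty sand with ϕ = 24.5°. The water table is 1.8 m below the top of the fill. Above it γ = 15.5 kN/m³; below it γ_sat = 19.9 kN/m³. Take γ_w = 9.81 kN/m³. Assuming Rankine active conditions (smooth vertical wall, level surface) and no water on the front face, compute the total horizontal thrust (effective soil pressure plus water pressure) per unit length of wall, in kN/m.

92.5 kN/m

K_a = tan²(45° − φ/2) = 0.4137.
γ' = 19.9 − 9.81 = 10.09 kN/m³. Depth below WT = 2.7 m.
σ'_h at WT = K_a γ d_w = 11.54 kPa; at base = 11.54 + K_a γ' × 2.7 = 22.81 kPa.
P₁ (0–1.8 m) = ½×11.54×1.8 = 10.39. P₂ (1.8–4.5 m) = ½(11.54+22.81)×2.7 = 46.38.
P_w = ½ γ_w h₂² = 0.5×9.81×2.7² = 35.76. Total = 10.39+46.38+35.76 = 92.53 kN/m.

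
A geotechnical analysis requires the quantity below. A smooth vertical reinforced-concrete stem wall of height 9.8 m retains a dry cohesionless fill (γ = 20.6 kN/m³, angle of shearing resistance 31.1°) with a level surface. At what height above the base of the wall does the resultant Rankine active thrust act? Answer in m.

3.27 m

K_a = 0.3188.
The pressure distribution is triangular, so the resultant acts at H/3 above the base = 9.8/3 = 3.267 m.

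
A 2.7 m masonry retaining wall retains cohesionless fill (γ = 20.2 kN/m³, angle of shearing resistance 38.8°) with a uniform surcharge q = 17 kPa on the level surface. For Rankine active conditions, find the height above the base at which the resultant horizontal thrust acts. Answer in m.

K_a = 0.2296.
Triangular part P₁ = ½K_aγH² = 16.90 at H/3 = 0.9000 m; rectangular part P₂ = K_a q H = 10.54 at H/2 = 1.350 m.
ȳ = (P₁·0.9000 + P₂·1.350)/(P₁+P₂) = 1.073 m.

1.07 m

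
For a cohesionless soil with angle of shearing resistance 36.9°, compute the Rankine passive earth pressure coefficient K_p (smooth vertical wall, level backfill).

K_p = (1 + sin φ)/(1 − sin φ) = tan²(45° + 36.9°/2) = 4.005.

4.01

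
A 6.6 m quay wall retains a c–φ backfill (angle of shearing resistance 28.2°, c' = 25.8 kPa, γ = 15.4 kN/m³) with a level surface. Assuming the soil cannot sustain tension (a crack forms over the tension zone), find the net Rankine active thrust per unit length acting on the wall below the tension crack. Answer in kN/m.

2.77 kN/m

K_a = 0.3582; √K_a = 0.5985.
Tension-crack depth z_c = 2c/(γ√K_a) = 2×25.8/(15.4×0.5985) = 5.599 m.
σ_a at base = K_a γ H − 2c√K_a = 0.3582×15.4×6.6 − 2×25.8×0.5985 = 5.524 kPa.
P_a = ½ × 5.524 × (H − z_c) = 0.5×5.524×1.001 = 2.766 kN/m.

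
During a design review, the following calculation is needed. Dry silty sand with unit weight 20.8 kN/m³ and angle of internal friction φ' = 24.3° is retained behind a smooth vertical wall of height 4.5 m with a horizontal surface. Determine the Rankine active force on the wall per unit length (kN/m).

87.8 kN/m

K_a = tan²(45° − φ/2) = 0.4169.
P_a = ½ K_a γ H² = 0.5 × 0.4169 × 20.8 × 4.5² = 87.80 kN/m.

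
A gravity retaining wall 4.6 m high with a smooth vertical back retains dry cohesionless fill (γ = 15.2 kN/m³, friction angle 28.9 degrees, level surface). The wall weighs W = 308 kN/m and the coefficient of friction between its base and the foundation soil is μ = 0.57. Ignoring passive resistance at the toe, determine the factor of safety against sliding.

K_a = tan²(45° − 28.9°/2) = 0.3484.
P_a = ½K_aγH² = 0.5×0.3484×15.2×4.6² = 56.02 kN/m, acting at H/3 = 1.533 m above the base.
FS_sliding = μW / P_a = 0.57×308 / 56.02 = 3.134.

3.13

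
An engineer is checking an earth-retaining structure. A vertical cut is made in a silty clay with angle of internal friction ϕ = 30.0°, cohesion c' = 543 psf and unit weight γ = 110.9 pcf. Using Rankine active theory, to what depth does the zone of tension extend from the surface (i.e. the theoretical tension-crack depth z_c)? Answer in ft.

17.0 ft

K_a = tan²(45° − 30.0°/2) = 0.3333; √K_a = 0.5774.
The active pressure is zero where K_a γ z = 2c√K_a, so z_c = 2c/(γ√K_a) = 2×543/(110.9×0.5774) = 16.96 ft.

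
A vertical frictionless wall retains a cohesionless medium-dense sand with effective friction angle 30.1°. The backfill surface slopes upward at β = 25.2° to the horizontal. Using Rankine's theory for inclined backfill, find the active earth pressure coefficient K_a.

K_a = cos β · (cos β − √(cos²β − cos²φ)) / (cos β + √(cos²β − cos²φ)).
cos β = 0.9048, cos φ = 0.8652, √(cos²β − cos²φ) = 0.2650.
K_a = 0.9048 × (0.9048 − 0.2650)/(0.9048 + 0.2650) = 0.4949.

0.495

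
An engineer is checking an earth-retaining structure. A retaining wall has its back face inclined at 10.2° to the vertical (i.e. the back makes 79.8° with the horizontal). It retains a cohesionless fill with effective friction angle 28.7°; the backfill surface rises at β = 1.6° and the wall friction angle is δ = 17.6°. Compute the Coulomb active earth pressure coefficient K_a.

0.403

K_a = sin²(α+φ) / [sin²α · sin(α−δ) · (1 + √{sin(φ+δ)sin(φ−β) / (sin(α−δ)sin(α+β))})²].
With α = 79.8°, φ = 28.7°, δ = 17.6°, β = 1.6°: K_a = 0.4031.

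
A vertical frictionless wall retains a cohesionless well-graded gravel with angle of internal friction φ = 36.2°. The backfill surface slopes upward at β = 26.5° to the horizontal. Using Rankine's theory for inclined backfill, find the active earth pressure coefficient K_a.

K_a = cos β · (cos β − √(cos²β − cos²φ)) / (cos β + √(cos²β − cos²φ)).
cos β = 0.8949, cos φ = 0.8070, √(cos²β − cos²φ) = 0.3869.
K_a = 0.8949 × (0.8949 − 0.3869)/(0.8949 + 0.3869) = 0.3547.

0.355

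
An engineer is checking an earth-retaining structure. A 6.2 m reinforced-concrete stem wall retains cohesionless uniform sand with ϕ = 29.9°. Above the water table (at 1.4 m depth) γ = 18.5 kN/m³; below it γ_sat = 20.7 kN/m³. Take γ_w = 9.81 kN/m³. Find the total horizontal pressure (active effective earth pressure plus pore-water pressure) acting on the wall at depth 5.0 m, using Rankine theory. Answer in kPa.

K_a = (1 − sin φ)/(1 + sin φ) = 0.3347.
γ' = 20.7 − 9.81 = 10.89 kN/m³.
Effective vertical stress at 5.0 m: σ'_v = 18.5×1.4 + 10.89×3.60 = 65.10 kPa.
σ'_h = K_a σ'_v = 0.3347 × 65.10 = 21.79 kPa; u = γ_w × 3.60 = 35.32 kPa.
Total σ_h = 21.79 + 35.32 = 57.10 kPa.

57.1 kPa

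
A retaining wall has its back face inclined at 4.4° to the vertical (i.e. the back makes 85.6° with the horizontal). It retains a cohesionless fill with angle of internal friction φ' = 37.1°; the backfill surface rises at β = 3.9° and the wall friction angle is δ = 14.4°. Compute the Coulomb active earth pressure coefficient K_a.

0.269

K_a = sin²(α+φ) / [sin²α · sin(α−δ) · (1 + √{sin(φ+δ)sin(φ−β) / (sin(α−δ)sin(α+β))})²].
With α = 85.6°, φ = 37.1°, δ = 14.4°, β = 3.9°: K_a = 0.2689.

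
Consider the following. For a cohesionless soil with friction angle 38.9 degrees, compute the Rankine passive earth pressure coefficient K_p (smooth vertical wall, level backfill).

K_p = (1 + sin φ)/(1 − sin φ) = tan²(45° + 38.9°/2) = 4.376.

4.38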